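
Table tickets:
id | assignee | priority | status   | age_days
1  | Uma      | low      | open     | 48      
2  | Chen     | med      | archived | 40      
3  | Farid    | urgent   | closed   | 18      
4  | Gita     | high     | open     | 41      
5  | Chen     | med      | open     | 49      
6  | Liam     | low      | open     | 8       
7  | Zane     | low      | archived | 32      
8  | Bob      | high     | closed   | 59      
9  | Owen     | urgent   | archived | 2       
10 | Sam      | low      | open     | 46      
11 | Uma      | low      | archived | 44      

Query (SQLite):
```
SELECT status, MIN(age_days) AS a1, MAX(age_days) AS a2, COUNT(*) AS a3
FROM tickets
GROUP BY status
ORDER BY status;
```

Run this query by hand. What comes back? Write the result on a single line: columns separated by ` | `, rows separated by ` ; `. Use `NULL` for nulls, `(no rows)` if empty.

archived | 2 | 44 | 4 ; closed | 18 | 59 | 2 ; open | 8 | 49 | 5

Group tickets by status.
Per group compute: MIN(age_days), MAX(age_days), COUNT(*).
  archived: ids {2, 7, 9, 11} → MIN(age_days)=2, MAX(age_days)=44, COUNT(*)=4
  closed: ids {3, 8} → MIN(age_days)=18, MAX(age_days)=59, COUNT(*)=2
  open: ids {1, 4, 5, 6, 10} → MIN(age_days)=8, MAX(age_days)=49, COUNT(*)=5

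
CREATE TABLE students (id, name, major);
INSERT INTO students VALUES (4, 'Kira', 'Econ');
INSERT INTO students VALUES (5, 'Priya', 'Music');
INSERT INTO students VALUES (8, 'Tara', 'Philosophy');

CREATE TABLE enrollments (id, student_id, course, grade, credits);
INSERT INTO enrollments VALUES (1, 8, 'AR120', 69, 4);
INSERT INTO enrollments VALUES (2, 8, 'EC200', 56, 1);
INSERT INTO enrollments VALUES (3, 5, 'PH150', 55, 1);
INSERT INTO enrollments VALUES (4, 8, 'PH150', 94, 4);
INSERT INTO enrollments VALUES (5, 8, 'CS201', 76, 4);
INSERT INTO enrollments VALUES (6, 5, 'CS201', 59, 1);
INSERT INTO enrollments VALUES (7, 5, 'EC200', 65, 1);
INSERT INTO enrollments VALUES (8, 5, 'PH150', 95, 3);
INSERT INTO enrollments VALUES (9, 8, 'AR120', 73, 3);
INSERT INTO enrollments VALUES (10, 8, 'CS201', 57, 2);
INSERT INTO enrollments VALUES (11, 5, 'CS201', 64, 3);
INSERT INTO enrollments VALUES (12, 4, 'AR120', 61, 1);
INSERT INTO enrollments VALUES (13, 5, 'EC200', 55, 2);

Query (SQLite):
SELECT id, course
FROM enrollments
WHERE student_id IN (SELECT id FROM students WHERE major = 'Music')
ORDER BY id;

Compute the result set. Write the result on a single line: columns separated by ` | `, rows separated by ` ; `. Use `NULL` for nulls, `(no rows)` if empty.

3 | PH150 ; 6 | CS201 ; 7 | EC200 ; 8 | PH150 ; 11 | CS201 ; 13 | EC200

Inner query: students.id where major = 'Music'.
Outer: keep enrollments rows whose student_id is in that set.
Inner query → {5}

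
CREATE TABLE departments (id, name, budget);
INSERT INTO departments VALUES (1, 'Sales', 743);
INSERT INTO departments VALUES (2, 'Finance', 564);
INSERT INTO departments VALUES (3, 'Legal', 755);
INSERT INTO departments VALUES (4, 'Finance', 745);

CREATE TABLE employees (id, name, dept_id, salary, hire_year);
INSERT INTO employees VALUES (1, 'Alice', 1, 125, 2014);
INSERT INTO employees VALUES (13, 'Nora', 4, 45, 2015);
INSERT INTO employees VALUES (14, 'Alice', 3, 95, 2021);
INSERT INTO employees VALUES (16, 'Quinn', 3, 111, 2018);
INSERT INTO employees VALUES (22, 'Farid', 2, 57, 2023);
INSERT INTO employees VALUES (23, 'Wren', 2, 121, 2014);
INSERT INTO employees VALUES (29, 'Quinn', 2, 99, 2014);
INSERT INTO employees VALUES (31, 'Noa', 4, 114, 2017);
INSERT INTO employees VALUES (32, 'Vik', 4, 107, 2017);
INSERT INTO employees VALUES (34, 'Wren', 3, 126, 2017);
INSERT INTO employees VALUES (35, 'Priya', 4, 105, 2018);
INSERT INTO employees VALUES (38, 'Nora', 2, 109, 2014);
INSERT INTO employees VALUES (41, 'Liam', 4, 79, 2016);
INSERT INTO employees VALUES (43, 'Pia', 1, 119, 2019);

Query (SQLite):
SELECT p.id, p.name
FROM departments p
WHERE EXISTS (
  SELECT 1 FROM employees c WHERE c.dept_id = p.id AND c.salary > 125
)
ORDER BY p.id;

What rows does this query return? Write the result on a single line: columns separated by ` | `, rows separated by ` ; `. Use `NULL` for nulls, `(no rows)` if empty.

For each departments row, check whether any employees with matching dept_id has salary > 125.
Keep rows where that is true.

3 | Legal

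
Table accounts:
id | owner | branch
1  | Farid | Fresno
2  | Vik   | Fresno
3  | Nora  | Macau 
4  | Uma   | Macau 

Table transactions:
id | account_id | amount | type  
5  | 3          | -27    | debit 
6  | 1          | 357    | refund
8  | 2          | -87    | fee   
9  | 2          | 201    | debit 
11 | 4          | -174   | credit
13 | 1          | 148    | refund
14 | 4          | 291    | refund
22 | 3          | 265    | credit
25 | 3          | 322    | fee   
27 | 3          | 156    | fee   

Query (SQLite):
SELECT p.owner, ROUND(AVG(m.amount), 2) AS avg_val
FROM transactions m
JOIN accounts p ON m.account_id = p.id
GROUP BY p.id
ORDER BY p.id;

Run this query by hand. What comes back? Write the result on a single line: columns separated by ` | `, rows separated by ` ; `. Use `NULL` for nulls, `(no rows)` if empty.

Farid | 252.5 ; Vik | 57 ; Nora | 179 ; Uma | 58.5

Join each transactions row to its accounts via account_id.
Group joined rows by accounts.id; compute ROUND(AVG(m.amount), 2) per group.
  1: ids {6, 13} → ROUND(AVG(m.amount), 2)=252.5
  2: ids {8, 9} → ROUND(AVG(m.amount), 2)=57
  3: ids {5, 22, 25, 27} → ROUND(AVG(m.amount), 2)=179
  4: ids {11, 14} → ROUND(AVG(m.amount), 2)=58.5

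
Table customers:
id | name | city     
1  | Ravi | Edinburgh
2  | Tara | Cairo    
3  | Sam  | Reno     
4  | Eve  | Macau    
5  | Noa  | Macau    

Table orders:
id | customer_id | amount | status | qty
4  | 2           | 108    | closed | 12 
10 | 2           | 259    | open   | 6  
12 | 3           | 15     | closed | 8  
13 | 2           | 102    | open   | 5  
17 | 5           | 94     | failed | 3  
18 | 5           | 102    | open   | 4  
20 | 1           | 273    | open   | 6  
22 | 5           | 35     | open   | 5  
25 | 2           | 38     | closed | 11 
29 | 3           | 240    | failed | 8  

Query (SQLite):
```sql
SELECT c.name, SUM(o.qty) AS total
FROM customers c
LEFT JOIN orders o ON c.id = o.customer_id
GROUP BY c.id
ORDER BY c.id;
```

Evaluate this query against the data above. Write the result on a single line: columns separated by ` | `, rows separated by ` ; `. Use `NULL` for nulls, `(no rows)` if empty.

LEFT JOIN keeps every customers row; unmatched ones get NULL for orders columns.
Group by customers.id and compute SUM(o.qty). SUM over an all-NULL group is NULL.
  1: ids {20} → SUM(o.qty)=6
  2: ids {4, 10, 13, 25} → SUM(o.qty)=34
  3: ids {12, 29} → SUM(o.qty)=16
  4: ids {—} → SUM(o.qty)=NULL
  5: ids {17, 18, 22} → SUM(o.qty)=12

Ravi | 6 ; Tara | 34 ; Sam | 16 ; Eve | NULL ; Noa | 12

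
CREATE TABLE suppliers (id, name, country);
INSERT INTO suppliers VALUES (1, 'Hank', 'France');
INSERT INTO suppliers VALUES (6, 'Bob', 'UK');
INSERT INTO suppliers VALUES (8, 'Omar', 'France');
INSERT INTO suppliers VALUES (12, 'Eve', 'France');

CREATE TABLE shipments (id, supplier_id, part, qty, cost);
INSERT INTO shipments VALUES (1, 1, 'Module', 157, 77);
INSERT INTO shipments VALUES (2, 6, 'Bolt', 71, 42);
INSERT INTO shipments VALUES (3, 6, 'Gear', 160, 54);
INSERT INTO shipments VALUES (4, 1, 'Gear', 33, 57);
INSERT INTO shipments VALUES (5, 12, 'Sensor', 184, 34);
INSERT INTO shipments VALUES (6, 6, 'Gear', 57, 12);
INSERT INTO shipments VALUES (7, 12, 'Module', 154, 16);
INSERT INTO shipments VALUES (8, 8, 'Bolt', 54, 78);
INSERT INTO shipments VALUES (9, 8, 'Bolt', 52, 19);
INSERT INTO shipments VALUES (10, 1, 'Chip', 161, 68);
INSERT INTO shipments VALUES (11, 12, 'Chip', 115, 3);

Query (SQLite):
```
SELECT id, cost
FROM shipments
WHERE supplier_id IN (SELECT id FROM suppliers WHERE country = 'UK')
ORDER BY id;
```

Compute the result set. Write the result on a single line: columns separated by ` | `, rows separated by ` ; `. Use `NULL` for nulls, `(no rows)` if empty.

2 | 42 ; 3 | 54 ; 6 | 12

Inner query: suppliers.id where country = 'UK'.
Outer: keep shipments rows whose supplier_id is in that set.
Inner query → {6}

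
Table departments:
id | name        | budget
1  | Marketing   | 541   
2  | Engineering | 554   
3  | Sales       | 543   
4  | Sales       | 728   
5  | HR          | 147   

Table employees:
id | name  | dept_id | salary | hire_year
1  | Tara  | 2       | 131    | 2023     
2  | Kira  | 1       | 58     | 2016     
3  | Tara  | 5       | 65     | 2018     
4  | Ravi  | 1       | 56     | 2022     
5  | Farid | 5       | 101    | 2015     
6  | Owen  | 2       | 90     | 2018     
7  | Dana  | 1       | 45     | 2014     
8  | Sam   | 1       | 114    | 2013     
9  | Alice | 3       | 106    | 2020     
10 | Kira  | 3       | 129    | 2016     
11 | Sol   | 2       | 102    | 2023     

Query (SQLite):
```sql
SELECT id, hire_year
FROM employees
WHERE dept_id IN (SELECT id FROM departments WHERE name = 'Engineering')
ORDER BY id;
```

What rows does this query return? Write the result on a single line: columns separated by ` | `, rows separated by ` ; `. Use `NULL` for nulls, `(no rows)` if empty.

Inner query: departments.id where name = 'Engineering'.
Outer: keep employees rows whose dept_id is in that set.
Inner query → {2}

1 | 2023 ; 6 | 2018 ; 11 | 2023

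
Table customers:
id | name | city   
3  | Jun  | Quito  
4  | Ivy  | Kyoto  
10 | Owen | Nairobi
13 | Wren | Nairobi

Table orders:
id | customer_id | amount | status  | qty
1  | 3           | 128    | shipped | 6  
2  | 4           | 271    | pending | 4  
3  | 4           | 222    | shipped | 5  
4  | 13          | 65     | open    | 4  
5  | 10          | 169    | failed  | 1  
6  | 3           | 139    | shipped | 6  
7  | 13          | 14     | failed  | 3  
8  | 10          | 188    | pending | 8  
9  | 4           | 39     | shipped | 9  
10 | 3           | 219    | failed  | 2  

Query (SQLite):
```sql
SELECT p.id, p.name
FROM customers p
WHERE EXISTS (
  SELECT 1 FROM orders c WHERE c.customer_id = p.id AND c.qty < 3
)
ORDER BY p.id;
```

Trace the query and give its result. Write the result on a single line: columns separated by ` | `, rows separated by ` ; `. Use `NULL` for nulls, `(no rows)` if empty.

For each customers row, check whether any orders with matching customer_id has qty < 3.
Keep rows where that is true.

3 | Jun ; 10 | Owen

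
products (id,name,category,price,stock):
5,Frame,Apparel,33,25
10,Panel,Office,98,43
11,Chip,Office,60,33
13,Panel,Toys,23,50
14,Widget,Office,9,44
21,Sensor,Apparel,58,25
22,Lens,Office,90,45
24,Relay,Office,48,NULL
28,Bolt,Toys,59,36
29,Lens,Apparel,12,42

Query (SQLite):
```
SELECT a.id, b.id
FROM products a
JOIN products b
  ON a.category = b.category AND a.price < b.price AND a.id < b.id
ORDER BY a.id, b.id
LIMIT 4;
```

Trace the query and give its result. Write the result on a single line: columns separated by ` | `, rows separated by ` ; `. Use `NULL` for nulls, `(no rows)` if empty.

5 | 21 ; 11 | 22 ; 13 | 28 ; 14 | 22

Pairs (a,b) with same category, a.price < b.price, a.id < b.id.
category groups: Apparel:{5,21,29} Office:{10,11,14,22,24} Toys:{13,28}
Ordered by (a.id, b.id); first 4.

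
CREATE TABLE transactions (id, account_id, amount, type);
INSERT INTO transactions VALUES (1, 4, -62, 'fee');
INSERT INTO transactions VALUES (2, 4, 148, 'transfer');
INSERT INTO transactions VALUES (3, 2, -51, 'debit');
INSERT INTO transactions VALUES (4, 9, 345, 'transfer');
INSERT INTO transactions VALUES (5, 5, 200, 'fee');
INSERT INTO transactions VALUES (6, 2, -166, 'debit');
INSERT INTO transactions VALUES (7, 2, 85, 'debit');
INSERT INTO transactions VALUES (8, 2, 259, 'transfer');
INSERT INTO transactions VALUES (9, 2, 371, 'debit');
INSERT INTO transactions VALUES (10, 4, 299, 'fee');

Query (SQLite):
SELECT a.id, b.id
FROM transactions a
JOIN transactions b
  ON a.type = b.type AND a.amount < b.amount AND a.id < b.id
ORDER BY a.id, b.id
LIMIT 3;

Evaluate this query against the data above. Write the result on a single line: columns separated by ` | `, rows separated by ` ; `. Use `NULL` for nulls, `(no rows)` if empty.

1 | 5 ; 1 | 10 ; 2 | 4

Pairs (a,b) with same type, a.amount < b.amount, a.id < b.id.
type groups: debit:{3,6,7,9} fee:{1,5,10} transfer:{2,4,8}
Ordered by (a.id, b.id); first 3.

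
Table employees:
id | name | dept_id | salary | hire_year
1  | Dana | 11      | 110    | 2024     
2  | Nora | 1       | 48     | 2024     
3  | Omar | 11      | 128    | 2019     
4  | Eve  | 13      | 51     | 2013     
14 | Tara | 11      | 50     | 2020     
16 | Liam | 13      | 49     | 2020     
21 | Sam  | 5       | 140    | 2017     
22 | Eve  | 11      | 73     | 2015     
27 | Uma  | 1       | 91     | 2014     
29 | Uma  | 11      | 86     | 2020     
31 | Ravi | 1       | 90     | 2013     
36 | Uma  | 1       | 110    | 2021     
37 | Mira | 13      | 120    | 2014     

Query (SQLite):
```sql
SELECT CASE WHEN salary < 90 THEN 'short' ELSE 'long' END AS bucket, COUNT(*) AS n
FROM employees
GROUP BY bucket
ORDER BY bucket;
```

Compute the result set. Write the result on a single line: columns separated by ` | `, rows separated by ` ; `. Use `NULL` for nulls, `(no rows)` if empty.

long | 7 ; short | 6

Bucket rows by salary < 90 → 'short' else 'long'; count each bucket.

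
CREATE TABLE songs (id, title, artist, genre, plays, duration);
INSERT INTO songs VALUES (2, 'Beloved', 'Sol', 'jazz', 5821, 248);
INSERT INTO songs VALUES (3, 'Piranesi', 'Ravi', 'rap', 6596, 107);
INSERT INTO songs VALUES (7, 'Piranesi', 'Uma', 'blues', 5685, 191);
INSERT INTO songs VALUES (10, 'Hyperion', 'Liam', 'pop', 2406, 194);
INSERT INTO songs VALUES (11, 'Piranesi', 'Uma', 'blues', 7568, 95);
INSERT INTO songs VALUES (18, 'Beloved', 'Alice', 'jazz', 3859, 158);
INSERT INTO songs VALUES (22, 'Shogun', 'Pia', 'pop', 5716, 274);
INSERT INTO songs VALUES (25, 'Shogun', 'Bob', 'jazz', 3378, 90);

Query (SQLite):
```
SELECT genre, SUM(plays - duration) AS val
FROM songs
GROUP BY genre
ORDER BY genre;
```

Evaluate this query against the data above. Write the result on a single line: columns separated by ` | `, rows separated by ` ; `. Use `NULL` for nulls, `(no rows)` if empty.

blues | 12967 ; jazz | 12562 ; pop | 7654 ; rap | 6489

For each row compute plays - duration.
Group by genre; take SUM of the expression per group.
  blues: ids {7, 11} → SUM(plays - duration)=12967
  jazz: ids {2, 18, 25} → SUM(plays - duration)=12562
  pop: ids {10, 22} → SUM(plays - duration)=7654
  rap: ids {3} → SUM(plays - duration)=6489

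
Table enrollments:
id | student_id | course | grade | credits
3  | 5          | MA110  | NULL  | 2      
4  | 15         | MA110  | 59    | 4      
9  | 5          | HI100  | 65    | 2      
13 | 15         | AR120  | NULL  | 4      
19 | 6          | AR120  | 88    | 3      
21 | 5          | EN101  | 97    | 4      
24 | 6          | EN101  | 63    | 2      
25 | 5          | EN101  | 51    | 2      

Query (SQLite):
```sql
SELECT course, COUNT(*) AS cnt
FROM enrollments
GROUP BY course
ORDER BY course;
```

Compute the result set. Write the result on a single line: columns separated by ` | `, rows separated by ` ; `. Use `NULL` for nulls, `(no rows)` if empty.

AR120 | 2 ; EN101 | 3 ; HI100 | 1 ; MA110 | 2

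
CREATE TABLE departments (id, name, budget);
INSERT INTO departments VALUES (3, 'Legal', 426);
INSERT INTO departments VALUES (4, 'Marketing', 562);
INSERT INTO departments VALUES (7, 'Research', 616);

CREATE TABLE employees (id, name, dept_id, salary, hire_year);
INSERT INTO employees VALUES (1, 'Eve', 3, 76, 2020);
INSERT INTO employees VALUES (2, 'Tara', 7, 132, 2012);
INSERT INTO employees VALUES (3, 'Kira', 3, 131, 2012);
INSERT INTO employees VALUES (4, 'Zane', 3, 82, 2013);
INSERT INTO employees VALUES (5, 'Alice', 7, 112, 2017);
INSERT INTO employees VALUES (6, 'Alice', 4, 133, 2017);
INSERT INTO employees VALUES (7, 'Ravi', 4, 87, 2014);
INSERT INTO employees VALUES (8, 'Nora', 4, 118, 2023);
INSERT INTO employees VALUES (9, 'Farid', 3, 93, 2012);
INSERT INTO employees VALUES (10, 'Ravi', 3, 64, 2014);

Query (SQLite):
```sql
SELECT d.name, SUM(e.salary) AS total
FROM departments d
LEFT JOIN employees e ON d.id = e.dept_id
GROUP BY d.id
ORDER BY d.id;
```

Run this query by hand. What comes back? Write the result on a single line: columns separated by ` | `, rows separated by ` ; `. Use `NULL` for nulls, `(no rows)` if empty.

LEFT JOIN keeps every departments row; unmatched ones get NULL for employees columns.
Group by departments.id and compute SUM(e.salary). SUM over an all-NULL group is NULL.
  3: ids {1, 3, 4, 9, 10} → SUM(e.salary)=446
  4: ids {6, 7, 8} → SUM(e.salary)=338
  7: ids {2, 5} → SUM(e.salary)=244

Legal | 446 ; Marketing | 338 ; Research | 244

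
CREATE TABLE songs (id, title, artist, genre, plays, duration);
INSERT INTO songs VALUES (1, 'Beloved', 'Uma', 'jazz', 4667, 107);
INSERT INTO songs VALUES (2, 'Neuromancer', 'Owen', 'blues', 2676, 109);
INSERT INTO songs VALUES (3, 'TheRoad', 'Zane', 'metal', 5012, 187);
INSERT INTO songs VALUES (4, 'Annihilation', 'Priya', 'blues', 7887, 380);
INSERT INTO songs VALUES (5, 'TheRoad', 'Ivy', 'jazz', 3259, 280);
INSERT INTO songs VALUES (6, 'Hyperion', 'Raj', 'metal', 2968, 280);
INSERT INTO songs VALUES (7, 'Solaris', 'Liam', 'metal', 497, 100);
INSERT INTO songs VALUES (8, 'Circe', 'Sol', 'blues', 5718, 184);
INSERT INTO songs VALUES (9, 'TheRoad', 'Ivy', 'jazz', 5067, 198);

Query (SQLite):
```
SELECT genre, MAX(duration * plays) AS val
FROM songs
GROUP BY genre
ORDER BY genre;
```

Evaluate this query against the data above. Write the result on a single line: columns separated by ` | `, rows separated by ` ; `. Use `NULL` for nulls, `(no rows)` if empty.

For each row compute duration * plays.
Group by genre; take MAX of the expression per group.
  blues: ids {2, 4, 8} → MAX(duration * plays)=2997060
  jazz: ids {1, 5, 9} → MAX(duration * plays)=1003266
  metal: ids {3, 6, 7} → MAX(duration * plays)=937244

blues | 2997060 ; jazz | 1003266 ; metal | 937244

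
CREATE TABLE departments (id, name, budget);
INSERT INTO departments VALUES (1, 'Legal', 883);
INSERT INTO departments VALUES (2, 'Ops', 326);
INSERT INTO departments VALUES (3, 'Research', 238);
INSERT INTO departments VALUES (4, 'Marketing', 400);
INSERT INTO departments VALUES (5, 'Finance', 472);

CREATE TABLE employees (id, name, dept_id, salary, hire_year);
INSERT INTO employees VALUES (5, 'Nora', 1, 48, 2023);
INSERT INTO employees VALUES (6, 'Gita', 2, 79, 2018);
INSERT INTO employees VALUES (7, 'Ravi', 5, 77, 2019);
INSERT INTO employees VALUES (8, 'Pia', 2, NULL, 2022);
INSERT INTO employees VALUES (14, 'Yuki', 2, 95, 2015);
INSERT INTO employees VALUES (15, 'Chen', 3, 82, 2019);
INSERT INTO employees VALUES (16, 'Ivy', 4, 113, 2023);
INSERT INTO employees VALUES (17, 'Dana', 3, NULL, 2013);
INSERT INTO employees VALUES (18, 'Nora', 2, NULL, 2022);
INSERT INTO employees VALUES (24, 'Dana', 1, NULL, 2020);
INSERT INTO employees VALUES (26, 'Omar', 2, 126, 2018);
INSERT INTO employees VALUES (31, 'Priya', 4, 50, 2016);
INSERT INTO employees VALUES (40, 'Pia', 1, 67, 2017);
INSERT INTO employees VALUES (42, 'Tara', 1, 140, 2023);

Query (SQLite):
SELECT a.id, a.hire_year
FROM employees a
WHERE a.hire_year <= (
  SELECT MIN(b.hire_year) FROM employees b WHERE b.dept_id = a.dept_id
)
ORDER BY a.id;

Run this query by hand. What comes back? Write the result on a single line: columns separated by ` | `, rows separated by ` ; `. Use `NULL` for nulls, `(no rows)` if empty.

7 | 2019 ; 14 | 2015 ; 17 | 2013 ; 31 | 2016 ; 40 | 2017

For each employees row a, compute MIN(hire_year) over rows sharing a.dept_id.
Keep row a if a.hire_year <= that per-group MIN.
  dept_id=1: MIN(hire_year) = 2017
  dept_id=2: MIN(hire_year) = 2015
  dept_id=3: MIN(hire_year) = 2013
  dept_id=4: MIN(hire_year) = 2016
  dept_id=5: MIN(hire_year) = 2019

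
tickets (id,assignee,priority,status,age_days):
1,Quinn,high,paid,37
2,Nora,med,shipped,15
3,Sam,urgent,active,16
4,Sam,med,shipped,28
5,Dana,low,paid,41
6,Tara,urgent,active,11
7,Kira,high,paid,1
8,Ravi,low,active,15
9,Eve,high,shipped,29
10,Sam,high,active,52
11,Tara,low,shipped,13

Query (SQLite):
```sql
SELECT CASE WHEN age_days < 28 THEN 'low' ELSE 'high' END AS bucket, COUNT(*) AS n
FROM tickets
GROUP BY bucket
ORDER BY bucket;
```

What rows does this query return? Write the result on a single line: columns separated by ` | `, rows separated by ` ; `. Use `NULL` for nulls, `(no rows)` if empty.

Bucket rows by age_days < 28 → 'low' else 'high'; count each bucket.

high | 5 ; low | 6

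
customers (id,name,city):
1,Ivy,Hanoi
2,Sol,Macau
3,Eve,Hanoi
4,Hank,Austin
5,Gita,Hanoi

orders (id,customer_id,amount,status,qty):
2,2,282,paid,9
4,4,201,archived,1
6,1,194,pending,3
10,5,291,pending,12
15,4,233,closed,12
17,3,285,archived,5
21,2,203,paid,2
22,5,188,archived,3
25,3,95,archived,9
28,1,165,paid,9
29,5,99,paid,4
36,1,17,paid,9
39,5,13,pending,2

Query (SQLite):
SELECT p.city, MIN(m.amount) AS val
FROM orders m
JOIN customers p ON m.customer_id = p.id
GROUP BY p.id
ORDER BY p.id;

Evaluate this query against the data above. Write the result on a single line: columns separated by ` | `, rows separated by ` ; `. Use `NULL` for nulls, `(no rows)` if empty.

Hanoi | 17 ; Macau | 203 ; Hanoi | 95 ; Austin | 201 ; Hanoi | 13

Join each orders row to its customers via customer_id.
Group joined rows by customers.id; compute MIN(m.amount) per group.
  1: ids {6, 28, 36} → MIN(m.amount)=17
  2: ids {2, 21} → MIN(m.amount)=203
  3: ids {17, 25} → MIN(m.amount)=95
  4: ids {4, 15} → MIN(m.amount)=201
  5: ids {10, 22, 29, 39} → MIN(m.amount)=13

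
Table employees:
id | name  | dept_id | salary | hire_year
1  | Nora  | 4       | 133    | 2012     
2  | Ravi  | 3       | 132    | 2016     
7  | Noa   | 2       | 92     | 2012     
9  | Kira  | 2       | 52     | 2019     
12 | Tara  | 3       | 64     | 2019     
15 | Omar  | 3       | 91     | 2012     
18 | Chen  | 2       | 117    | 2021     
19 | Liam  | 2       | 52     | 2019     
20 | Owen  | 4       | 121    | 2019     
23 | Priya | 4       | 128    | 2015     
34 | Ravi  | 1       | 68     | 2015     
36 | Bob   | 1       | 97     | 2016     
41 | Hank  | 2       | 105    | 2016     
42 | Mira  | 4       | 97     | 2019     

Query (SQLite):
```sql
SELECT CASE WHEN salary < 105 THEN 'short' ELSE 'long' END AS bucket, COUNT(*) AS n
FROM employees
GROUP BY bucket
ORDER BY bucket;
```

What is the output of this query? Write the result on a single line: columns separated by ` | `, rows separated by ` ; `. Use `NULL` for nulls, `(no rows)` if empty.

Bucket rows by salary < 105 → 'short' else 'long'; count each bucket.

long | 6 ; short | 8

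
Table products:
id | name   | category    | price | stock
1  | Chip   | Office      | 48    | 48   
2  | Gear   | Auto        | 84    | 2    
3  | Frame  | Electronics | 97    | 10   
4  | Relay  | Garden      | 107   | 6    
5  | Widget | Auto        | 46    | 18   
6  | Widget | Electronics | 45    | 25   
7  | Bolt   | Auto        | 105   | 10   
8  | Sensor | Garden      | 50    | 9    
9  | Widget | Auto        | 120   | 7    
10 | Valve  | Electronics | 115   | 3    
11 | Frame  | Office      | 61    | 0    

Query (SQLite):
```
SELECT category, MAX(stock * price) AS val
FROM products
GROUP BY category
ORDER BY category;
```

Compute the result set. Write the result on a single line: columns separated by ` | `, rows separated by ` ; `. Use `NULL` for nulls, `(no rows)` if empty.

Auto | 1050 ; Electronics | 1125 ; Garden | 642 ; Office | 2304

For each row compute stock * price.
Group by category; take MAX of the expression per group.
  Auto: ids {2, 5, 7, 9} → MAX(stock * price)=1050
  Electronics: ids {3, 6, 10} → MAX(stock * price)=1125
  Garden: ids {4, 8} → MAX(stock * price)=642
  Office: ids {1, 11} → MAX(stock * price)=2304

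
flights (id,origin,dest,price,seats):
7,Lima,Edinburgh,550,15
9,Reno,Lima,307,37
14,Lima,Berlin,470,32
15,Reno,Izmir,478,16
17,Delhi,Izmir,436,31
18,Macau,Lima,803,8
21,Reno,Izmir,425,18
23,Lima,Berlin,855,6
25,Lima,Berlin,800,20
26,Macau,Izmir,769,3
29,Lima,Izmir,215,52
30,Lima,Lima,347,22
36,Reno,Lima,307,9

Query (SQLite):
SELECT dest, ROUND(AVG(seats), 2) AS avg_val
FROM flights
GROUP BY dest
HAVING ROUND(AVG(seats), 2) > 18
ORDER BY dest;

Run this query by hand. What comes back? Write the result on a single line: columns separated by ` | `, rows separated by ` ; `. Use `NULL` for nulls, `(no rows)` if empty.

Berlin | 19.33 ; Izmir | 24 ; Lima | 19

Partition flights by dest; compute ROUND(AVG(seats), 2) within each group.
HAVING: keep groups where ROUND(AVG(seats), 2) > 18.
  Berlin: ids {14, 23, 25} → ROUND(AVG(seats), 2)=19.33
  Edinburgh: ids {7} → ROUND(AVG(seats), 2)=15
  Izmir: ids {15, 17, 21, 26, 29} → ROUND(AVG(seats), 2)=24
  Lima: ids {9, 18, 30, 36} → ROUND(AVG(seats), 2)=19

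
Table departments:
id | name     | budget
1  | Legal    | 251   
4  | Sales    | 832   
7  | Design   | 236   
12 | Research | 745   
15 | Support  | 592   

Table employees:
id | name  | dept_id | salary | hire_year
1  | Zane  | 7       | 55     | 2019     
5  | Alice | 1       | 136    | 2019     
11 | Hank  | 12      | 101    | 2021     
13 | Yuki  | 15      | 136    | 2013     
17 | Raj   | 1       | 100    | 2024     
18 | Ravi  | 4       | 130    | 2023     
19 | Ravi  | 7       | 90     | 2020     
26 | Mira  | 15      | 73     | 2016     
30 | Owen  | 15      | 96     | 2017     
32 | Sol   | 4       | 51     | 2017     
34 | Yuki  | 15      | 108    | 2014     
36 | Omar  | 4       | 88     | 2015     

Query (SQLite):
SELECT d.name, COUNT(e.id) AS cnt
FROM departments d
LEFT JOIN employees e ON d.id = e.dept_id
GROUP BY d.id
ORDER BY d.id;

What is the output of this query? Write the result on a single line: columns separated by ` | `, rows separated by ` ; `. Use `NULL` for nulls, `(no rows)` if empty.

LEFT JOIN keeps every departments row; unmatched ones get NULL for employees columns.
Group by departments.id and compute COUNT(e.id). COUNT(col) of an all-NULL group is 0.
  1: ids {5, 17} → COUNT(e.id)=2
  4: ids {18, 32, 36} → COUNT(e.id)=3
  7: ids {1, 19} → COUNT(e.id)=2
  12: ids {11} → COUNT(e.id)=1
  15: ids {13, 26, 30, 34} → COUNT(e.id)=4

Legal | 2 ; Sales | 3 ; Design | 2 ; Research | 1 ; Support | 4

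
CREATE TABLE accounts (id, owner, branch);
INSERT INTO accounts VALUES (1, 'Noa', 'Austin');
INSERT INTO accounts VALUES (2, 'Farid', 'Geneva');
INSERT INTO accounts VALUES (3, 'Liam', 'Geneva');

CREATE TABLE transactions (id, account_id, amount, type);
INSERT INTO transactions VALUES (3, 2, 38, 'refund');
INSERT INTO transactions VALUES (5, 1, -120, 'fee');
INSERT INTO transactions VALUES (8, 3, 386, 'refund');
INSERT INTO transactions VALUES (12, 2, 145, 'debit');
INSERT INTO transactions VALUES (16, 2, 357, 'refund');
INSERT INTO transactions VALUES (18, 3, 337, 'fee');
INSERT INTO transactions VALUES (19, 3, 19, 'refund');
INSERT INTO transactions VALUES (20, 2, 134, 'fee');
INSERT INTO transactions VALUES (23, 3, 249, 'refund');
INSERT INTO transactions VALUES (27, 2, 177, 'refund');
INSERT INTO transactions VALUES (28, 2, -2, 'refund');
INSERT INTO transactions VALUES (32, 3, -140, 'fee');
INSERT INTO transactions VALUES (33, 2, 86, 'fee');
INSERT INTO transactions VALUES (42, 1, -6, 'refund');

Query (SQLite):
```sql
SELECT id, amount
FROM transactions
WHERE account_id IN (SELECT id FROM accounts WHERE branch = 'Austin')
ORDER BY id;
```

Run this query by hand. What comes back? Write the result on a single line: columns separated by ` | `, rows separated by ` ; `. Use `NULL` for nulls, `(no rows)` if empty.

Inner query: accounts.id where branch = 'Austin'.
Outer: keep transactions rows whose account_id is in that set.
Inner query → {1}

5 | -120 ; 42 | -6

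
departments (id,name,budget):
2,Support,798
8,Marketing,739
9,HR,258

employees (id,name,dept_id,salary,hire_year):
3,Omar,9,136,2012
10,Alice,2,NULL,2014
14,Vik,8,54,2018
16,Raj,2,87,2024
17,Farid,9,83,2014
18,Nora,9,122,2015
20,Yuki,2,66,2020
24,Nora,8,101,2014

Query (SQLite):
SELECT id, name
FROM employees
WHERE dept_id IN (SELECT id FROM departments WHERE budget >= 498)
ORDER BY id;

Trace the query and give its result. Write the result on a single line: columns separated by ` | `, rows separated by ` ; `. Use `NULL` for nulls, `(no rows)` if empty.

10 | Alice ; 14 | Vik ; 16 | Raj ; 20 | Yuki ; 24 | Nora

Inner query: departments.id where budget >= 498.
Outer: keep employees rows whose dept_id is in that set.
Inner query → {2, 8}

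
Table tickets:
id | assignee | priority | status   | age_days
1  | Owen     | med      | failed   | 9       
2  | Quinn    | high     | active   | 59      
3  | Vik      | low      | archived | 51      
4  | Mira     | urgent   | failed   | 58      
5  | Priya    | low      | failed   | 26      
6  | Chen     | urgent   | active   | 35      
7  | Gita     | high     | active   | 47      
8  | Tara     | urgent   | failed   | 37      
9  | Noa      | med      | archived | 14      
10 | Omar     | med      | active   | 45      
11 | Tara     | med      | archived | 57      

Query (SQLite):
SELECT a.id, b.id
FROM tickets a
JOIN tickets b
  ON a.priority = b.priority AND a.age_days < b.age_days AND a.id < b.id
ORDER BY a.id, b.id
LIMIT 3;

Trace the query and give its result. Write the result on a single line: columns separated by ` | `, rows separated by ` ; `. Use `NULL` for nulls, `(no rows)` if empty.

1 | 9 ; 1 | 10 ; 1 | 11

Pairs (a,b) with same priority, a.age_days < b.age_days, a.id < b.id.
priority groups: high:{2,7} low:{3,5} med:{1,9,10,11} urgent:{4,6,8}
Ordered by (a.id, b.id); first 3.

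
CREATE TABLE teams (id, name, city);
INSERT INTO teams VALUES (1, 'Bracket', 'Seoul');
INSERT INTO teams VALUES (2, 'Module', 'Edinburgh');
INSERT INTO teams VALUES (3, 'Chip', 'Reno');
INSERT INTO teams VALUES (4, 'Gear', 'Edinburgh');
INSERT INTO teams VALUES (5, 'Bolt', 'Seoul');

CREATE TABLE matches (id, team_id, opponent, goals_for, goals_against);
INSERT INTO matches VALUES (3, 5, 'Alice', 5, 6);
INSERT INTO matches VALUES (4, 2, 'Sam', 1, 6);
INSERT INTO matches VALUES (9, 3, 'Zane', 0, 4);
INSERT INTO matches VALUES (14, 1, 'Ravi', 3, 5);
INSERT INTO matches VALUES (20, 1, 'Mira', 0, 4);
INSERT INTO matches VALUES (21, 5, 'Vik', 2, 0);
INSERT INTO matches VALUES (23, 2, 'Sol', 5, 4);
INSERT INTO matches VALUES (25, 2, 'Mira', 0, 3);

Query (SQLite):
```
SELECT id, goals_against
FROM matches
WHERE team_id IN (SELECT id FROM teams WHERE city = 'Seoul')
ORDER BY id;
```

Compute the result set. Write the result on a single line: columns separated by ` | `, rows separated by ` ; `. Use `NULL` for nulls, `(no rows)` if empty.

3 | 6 ; 14 | 5 ; 20 | 4 ; 21 | 0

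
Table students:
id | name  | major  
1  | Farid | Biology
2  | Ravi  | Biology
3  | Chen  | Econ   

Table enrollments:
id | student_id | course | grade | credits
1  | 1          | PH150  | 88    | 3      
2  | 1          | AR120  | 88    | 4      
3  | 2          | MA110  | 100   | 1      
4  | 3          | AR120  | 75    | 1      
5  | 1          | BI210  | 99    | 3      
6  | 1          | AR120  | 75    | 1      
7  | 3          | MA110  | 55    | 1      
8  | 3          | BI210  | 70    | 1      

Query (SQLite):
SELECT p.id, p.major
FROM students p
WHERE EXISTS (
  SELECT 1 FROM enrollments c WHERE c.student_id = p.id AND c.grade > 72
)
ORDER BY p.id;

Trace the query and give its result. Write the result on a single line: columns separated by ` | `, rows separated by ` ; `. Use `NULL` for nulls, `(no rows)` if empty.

1 | Biology ; 2 | Biology ; 3 | Econ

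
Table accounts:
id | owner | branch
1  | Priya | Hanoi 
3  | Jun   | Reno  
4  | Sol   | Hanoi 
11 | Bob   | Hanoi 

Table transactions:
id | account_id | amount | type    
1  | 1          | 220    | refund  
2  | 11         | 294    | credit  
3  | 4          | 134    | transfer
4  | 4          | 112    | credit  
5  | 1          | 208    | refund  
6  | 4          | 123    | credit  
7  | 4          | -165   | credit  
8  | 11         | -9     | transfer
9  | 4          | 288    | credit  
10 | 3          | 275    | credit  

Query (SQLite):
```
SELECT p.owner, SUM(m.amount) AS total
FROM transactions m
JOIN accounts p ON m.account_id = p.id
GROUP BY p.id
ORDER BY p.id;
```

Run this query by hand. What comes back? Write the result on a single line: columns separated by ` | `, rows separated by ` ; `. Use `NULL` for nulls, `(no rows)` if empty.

Priya | 428 ; Jun | 275 ; Sol | 492 ; Bob | 285

Join each transactions row to its accounts via account_id.
Group joined rows by accounts.id; compute SUM(m.amount) per group.
  1: ids {1, 5} → SUM(m.amount)=428
  3: ids {10} → SUM(m.amount)=275
  4: ids {3, 4, 6, 7, 9} → SUM(m.amount)=492
  11: ids {2, 8} → SUM(m.amount)=285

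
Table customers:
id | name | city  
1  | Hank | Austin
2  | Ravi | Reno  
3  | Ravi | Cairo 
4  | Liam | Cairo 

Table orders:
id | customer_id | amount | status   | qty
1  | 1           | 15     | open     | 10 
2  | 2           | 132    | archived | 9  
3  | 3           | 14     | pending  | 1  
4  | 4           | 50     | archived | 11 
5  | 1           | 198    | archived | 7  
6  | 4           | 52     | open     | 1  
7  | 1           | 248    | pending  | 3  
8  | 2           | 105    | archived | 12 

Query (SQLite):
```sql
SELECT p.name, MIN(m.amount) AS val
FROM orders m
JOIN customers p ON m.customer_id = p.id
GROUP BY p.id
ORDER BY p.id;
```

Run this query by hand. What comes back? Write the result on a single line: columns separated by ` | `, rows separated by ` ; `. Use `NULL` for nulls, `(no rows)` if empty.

Join each orders row to its customers via customer_id.
Group joined rows by customers.id; compute MIN(m.amount) per group.
  1: ids {1, 5, 7} → MIN(m.amount)=15
  2: ids {2, 8} → MIN(m.amount)=105
  3: ids {3} → MIN(m.amount)=14
  4: ids {4, 6} → MIN(m.amount)=50

Hank | 15 ; Ravi | 105 ; Ravi | 14 ; Liam | 50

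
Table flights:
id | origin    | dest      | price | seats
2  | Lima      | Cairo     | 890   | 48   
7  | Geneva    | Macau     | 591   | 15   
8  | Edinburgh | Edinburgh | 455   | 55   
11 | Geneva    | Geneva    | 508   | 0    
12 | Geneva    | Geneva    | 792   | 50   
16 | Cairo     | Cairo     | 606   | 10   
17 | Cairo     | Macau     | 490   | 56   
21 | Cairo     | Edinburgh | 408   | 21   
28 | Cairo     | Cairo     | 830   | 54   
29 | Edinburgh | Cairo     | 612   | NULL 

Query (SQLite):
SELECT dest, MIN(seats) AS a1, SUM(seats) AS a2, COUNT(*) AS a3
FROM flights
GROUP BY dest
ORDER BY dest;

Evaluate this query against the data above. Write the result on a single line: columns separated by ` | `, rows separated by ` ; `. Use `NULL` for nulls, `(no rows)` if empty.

Group flights by dest.
Per group compute: MIN(seats), SUM(seats), COUNT(*).
  Cairo: ids {2, 16, 28, 29} → MIN(seats)=10, SUM(seats)=112, COUNT(*)=4
  Edinburgh: ids {8, 21} → MIN(seats)=21, SUM(seats)=76, COUNT(*)=2
  Geneva: ids {11, 12} → MIN(seats)=0, SUM(seats)=50, COUNT(*)=2
  Macau: ids {7, 17} → MIN(seats)=15, SUM(seats)=71, COUNT(*)=2

Cairo | 10 | 112 | 4 ; Edinburgh | 21 | 76 | 2 ; Geneva | 0 | 50 | 2 ; Macau | 15 | 71 | 2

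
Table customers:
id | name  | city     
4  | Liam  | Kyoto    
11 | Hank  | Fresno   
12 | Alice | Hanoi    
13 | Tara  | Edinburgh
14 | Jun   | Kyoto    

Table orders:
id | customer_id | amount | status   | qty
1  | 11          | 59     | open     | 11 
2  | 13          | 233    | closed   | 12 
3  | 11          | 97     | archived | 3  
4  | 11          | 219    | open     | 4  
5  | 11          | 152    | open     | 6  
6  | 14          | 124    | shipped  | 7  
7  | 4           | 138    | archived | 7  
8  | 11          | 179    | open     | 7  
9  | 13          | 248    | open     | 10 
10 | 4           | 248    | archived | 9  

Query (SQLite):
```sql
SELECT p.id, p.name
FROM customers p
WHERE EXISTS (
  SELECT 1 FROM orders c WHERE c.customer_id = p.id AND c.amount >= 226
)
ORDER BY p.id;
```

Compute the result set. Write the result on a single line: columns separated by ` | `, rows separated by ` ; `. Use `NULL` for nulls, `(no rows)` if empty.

For each customers row, check whether any orders with matching customer_id has amount >= 226.
Keep rows where that is true.

4 | Liam ; 13 | Tara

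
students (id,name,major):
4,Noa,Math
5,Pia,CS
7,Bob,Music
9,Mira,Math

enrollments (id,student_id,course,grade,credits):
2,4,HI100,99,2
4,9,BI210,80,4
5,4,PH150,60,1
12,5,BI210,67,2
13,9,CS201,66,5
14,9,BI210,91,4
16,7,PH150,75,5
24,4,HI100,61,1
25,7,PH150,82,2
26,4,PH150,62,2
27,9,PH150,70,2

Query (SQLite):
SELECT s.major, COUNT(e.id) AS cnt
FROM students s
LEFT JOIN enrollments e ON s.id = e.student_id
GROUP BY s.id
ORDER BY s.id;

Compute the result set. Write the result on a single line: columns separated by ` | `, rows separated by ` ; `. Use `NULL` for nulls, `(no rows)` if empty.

LEFT JOIN keeps every students row; unmatched ones get NULL for enrollments columns.
Group by students.id and compute COUNT(e.id). COUNT(col) of an all-NULL group is 0.
  4: ids {2, 5, 24, 26} → COUNT(e.id)=4
  5: ids {12} → COUNT(e.id)=1
  7: ids {16, 25} → COUNT(e.id)=2
  9: ids {4, 13, 14, 27} → COUNT(e.id)=4

Math | 4 ; CS | 1 ; Music | 2 ; Math | 4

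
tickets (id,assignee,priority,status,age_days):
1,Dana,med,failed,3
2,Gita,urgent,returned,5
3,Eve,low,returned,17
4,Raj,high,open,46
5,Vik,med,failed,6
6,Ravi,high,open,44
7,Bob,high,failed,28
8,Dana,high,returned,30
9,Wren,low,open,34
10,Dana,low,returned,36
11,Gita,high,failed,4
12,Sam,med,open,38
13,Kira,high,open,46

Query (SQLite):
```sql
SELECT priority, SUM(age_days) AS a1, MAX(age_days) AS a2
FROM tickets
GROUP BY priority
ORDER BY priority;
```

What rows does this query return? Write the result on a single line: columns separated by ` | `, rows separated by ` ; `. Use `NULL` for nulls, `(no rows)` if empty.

Group tickets by priority.
Per group compute: SUM(age_days), MAX(age_days).
  high: ids {4, 6, 7, 8, 11, 13} → SUM(age_days)=198, MAX(age_days)=46
  low: ids {3, 9, 10} → SUM(age_days)=87, MAX(age_days)=36
  med: ids {1, 5, 12} → SUM(age_days)=47, MAX(age_days)=38
  urgent: ids {2} → SUM(age_days)=5, MAX(age_days)=5

high | 198 | 46 ; low | 87 | 36 ; med | 47 | 38 ; urgent | 5 | 5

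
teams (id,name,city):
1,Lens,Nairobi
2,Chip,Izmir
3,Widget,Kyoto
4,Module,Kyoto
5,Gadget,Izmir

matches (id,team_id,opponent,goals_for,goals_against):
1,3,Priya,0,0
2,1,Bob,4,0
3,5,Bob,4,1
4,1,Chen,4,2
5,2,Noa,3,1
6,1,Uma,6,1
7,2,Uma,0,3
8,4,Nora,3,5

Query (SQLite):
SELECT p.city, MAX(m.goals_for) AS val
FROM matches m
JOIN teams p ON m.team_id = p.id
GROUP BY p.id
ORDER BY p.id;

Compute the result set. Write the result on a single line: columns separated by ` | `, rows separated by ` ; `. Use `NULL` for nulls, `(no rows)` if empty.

Nairobi | 6 ; Izmir | 3 ; Kyoto | 0 ; Kyoto | 3 ; Izmir | 4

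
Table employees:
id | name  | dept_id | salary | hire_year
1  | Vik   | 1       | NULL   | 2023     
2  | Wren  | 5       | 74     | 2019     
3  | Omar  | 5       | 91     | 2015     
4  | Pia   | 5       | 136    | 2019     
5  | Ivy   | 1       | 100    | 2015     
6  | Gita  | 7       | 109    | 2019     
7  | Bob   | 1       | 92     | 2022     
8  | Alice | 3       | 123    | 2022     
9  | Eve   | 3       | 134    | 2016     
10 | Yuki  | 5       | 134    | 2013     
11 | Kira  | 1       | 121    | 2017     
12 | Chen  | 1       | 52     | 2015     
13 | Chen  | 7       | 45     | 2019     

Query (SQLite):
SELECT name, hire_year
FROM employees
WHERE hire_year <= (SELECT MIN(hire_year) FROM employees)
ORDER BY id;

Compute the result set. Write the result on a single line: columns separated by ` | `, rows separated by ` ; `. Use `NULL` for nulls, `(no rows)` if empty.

Scalar subquery: MIN(hire_year) over all employees rows = 2013.
Keep rows where hire_year <= that value.

Yuki | 2013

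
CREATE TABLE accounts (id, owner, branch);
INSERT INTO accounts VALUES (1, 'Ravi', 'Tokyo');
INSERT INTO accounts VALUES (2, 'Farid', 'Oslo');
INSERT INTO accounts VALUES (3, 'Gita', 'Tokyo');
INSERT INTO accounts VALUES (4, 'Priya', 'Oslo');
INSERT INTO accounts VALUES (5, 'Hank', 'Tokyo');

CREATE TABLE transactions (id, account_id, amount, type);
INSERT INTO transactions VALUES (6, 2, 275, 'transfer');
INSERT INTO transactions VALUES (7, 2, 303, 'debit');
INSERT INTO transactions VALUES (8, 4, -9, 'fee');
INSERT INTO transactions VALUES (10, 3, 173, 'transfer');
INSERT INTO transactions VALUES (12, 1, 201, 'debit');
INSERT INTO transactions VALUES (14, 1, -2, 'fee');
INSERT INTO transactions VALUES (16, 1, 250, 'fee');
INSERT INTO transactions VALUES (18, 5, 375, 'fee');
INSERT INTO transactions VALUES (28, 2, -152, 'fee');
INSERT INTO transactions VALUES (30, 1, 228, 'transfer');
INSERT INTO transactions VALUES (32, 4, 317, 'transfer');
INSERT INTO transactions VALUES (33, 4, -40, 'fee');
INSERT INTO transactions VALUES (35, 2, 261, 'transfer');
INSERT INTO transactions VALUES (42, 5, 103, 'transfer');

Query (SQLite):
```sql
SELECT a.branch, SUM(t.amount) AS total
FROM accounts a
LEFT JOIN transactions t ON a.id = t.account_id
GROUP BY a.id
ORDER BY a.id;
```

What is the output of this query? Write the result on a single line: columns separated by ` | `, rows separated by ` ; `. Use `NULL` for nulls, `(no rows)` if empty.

Tokyo | 677 ; Oslo | 687 ; Tokyo | 173 ; Oslo | 268 ; Tokyo | 478

LEFT JOIN keeps every accounts row; unmatched ones get NULL for transactions columns.
Group by accounts.id and compute SUM(t.amount). SUM over an all-NULL group is NULL.
  1: ids {12, 14, 16, 30} → SUM(t.amount)=677
  2: ids {6, 7, 28, 35} → SUM(t.amount)=687
  3: ids {10} → SUM(t.amount)=173
  4: ids {8, 32, 33} → SUM(t.amount)=268
  5: ids {18, 42} → SUM(t.amount)=478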